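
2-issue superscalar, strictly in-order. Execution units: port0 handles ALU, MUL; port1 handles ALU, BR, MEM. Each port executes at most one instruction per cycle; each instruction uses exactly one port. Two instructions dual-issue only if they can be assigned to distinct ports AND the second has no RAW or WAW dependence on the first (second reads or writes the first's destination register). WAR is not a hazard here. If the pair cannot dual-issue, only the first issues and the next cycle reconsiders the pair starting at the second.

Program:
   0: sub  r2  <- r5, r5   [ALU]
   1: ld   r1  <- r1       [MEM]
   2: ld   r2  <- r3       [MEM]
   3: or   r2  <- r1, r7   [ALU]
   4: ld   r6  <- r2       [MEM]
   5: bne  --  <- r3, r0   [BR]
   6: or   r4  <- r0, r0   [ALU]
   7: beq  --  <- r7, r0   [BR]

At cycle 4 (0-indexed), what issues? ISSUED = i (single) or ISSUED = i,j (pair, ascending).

ISSUED = 5,6

  cy0 -> i0,i1 (sub/ld) pair
  cy1 -> i2 (ld) WAW r2
  cy2 -> i3 (or) RAW r2
  cy3 -> i4 (ld) no-port MEM/BR
  cy4 -> i5,i6 (bne/or) pair
  cy5 -> i7 (beq) tail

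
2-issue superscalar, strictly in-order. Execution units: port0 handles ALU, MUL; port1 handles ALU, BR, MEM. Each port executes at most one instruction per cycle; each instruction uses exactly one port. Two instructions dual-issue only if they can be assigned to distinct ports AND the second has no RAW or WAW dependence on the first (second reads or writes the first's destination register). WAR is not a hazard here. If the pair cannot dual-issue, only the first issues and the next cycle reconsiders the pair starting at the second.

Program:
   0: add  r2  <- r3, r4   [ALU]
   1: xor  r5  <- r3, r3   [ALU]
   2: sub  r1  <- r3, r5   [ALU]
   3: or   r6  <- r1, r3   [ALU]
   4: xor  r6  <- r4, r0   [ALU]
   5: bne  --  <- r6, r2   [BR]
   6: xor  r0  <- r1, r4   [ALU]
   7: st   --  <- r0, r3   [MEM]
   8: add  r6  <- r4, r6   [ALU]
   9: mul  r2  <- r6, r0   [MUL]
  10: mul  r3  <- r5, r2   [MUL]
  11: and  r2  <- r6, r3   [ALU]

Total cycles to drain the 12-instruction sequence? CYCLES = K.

c0: i0,i1 add;xor  2-wide
c1: i2 sub  RAW r1
c2: i3 or  WAW r6
c3: i4 xor  RAW r6
c4: i5,i6 bne;xor  2-wide
c5: i7,i8 st;add  2-wide
c6: i9 mul  no-port MUL/MUL
c7: i10 mul  RAW r3
c8: i11 and  tail

CYCLES = 9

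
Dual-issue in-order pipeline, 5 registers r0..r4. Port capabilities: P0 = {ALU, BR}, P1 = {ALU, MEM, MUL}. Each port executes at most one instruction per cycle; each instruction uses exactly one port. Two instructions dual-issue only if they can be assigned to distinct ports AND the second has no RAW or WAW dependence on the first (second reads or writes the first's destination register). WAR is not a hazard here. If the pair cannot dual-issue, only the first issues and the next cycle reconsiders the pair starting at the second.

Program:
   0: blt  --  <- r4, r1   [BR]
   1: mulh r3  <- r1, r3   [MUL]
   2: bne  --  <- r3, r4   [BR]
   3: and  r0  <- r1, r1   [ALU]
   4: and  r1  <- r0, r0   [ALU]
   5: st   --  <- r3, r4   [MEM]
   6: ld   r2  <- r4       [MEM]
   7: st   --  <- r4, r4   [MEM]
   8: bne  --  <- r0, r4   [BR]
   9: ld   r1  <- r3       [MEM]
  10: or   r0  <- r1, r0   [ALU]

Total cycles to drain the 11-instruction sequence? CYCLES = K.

0. blt mulh @i0,i1  | dual
1. bne and @i2,i3  | dual
2. and st @i4,i5  | dual
3. ld @i6  | no-port MEM/MEM
4. st bne @i7,i8  | dual
5. ld @i9  | RAW r1
6. or @i10  | tail

CYCLES = 7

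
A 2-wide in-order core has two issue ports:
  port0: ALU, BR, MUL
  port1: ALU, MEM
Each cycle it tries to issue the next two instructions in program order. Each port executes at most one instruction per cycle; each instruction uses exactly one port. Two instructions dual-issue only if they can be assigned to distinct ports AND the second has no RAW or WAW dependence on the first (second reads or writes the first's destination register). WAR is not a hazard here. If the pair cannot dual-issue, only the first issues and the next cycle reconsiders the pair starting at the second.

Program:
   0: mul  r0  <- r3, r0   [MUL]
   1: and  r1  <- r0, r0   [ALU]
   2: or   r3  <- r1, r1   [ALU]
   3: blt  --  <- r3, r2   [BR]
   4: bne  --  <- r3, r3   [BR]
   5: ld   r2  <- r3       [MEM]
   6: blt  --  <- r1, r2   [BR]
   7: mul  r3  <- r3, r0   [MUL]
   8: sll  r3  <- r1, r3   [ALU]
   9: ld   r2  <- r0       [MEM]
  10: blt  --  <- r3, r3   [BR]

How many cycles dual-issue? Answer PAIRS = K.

0. mul.MUL @i0  | RAW r0
1. and.ALU @i1  | RAW r1
2. or.ALU @i2  | RAW r3
3. blt.BR @i3  | no-port BR/BR
4. bne.BR+ld.MEM @i4,i5  | 2-wide
5. blt.BR @i6  | no-port BR/MUL
6. mul.MUL @i7  | RAW+WAW r3
7. sll.ALU+ld.MEM @i8,i9  | 2-wide
8. blt.BR @i10  | tail

PAIRS = 2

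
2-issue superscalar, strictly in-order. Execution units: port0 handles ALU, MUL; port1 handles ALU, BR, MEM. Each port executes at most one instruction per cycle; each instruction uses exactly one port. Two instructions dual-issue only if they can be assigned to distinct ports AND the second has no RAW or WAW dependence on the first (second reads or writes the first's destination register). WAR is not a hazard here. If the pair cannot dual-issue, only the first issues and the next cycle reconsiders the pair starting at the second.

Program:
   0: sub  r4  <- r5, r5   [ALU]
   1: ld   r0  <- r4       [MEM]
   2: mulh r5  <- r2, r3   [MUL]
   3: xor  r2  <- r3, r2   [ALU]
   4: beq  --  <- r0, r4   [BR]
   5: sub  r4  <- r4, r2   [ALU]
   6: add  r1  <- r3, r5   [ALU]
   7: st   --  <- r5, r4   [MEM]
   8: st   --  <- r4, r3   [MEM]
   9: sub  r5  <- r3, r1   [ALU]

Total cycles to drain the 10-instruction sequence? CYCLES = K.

CYCLES = 6

0. sub.ALU @i0  | RAW r4
1. ld.MEM mulh.MUL @i1,i2  | 2-wide
2. xor.ALU beq.BR @i3,i4  | 2-wide
3. sub.ALU add.ALU @i5,i6  | 2-wide
4. st.MEM @i7  | no-port MEM/MEM
5. st.MEM sub.ALU @i8,i9  | 2-wide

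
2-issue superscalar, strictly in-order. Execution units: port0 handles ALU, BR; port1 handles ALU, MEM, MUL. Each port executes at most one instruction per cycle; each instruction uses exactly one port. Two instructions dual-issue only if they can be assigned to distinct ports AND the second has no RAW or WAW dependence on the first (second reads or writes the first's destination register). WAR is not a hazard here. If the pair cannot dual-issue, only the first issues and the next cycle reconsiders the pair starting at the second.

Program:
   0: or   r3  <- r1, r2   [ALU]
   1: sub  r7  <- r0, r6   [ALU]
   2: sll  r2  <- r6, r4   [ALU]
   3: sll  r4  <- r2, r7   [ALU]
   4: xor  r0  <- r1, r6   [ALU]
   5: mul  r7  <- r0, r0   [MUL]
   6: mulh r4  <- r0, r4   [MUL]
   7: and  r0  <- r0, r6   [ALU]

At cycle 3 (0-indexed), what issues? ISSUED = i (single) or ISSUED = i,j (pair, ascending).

t=0 i0+i1:or;sub ; pair
t=1 i2:sll ; RAW r2
t=2 i3+i4:sll;xor ; pair
t=3 i5:mul ; no-port MUL/MUL
t=4 i6+i7:mulh;and ; pair

ISSUED = 5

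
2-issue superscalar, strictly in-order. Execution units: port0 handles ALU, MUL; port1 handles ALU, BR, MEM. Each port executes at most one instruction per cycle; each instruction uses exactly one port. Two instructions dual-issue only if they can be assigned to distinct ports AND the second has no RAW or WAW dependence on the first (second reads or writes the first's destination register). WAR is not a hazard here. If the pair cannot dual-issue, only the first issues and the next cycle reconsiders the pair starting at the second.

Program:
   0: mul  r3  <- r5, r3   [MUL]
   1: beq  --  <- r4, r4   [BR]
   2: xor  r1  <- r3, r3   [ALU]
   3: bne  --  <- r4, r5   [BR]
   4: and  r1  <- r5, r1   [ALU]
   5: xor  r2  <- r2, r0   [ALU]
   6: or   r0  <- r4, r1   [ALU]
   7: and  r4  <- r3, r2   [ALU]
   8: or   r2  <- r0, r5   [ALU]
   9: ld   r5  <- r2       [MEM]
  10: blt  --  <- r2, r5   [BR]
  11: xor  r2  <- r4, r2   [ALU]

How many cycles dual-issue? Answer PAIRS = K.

t=0 i0&i1:mul;beq ; dual
t=1 i2&i3:xor;bne ; dual
t=2 i4&i5:and;xor ; dual
t=3 i6&i7:or;and ; dual
t=4 i8:or ; RAW r2
t=5 i9:ld ; no-port MEM/BR
t=6 i10&i11:blt;xor ; dual

PAIRS = 5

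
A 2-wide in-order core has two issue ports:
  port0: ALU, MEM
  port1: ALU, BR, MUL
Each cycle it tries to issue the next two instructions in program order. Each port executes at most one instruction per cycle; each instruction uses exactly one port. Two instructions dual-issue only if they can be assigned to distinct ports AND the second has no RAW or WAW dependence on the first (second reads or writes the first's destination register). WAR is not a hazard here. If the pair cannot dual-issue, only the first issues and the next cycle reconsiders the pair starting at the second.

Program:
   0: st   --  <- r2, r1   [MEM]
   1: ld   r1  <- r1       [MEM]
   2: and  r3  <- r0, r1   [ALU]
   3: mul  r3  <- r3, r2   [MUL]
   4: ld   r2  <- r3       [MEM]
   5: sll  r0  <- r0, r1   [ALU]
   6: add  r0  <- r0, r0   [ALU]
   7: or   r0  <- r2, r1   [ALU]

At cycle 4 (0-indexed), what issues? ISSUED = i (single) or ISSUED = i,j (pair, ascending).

ISSUED = 4,5

0. st @i0  | no-port MEM/MEM
1. ld @i1  | RAW r1
2. and @i2  | RAW+WAW r3
3. mul @i3  | RAW r3
4. ld+sll @i4+i5  | dual
5. add @i6  | WAW r0
6. or @i7  | tail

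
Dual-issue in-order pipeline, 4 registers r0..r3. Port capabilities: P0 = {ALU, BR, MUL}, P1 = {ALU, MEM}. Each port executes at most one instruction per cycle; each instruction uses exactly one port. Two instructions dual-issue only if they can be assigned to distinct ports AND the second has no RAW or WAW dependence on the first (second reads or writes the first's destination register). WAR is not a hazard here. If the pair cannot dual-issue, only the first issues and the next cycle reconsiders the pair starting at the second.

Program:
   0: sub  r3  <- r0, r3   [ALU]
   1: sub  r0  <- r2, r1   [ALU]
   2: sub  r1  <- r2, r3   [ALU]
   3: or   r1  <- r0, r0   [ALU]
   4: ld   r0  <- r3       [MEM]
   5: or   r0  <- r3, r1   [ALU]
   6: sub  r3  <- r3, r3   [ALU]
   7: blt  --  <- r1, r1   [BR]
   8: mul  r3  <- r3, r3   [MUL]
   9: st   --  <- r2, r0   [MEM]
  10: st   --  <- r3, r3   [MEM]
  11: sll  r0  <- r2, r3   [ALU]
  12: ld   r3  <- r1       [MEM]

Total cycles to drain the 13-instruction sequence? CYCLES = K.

CYCLES = 8

[0] i0+i1  sub.ALU;sub.ALU  -- 2-wide
[1] i2  sub.ALU  -- WAW r1
[2] i3+i4  or.ALU;ld.MEM  -- 2-wide
[3] i5+i6  or.ALU;sub.ALU  -- 2-wide
[4] i7  blt.BR  -- no-port BR/MUL
[5] i8+i9  mul.MUL;st.MEM  -- 2-wide
[6] i10+i11  st.MEM;sll.ALU  -- 2-wide
[7] i12  ld.MEM  -- tail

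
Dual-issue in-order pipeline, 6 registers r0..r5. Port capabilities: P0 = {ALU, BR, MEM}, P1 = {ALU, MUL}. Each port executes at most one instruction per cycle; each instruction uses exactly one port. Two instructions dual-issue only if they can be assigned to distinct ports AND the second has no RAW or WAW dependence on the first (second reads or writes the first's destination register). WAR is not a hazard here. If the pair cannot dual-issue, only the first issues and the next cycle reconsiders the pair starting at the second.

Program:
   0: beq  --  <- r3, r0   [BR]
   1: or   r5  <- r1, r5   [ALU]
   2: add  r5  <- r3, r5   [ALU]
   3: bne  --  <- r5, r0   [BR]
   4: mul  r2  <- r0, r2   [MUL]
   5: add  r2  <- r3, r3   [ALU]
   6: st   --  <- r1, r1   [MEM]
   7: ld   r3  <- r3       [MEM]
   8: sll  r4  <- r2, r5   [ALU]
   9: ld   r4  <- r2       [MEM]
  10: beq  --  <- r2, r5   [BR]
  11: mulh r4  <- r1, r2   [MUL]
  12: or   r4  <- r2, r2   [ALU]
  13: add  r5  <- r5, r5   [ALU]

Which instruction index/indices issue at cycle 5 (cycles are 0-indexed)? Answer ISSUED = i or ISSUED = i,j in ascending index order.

  cy0 -> i0&i1 (beq.BR;or.ALU) dual
  cy1 -> i2 (add.ALU) RAW r5
  cy2 -> i3&i4 (bne.BR;mul.MUL) dual
  cy3 -> i5&i6 (add.ALU;st.MEM) dual
  cy4 -> i7&i8 (ld.MEM;sll.ALU) dual
  cy5 -> i9 (ld.MEM) no-port MEM/BR
  cy6 -> i10&i11 (beq.BR;mulh.MUL) dual
  cy7 -> i12&i13 (or.ALU;add.ALU) dual

ISSUED = 9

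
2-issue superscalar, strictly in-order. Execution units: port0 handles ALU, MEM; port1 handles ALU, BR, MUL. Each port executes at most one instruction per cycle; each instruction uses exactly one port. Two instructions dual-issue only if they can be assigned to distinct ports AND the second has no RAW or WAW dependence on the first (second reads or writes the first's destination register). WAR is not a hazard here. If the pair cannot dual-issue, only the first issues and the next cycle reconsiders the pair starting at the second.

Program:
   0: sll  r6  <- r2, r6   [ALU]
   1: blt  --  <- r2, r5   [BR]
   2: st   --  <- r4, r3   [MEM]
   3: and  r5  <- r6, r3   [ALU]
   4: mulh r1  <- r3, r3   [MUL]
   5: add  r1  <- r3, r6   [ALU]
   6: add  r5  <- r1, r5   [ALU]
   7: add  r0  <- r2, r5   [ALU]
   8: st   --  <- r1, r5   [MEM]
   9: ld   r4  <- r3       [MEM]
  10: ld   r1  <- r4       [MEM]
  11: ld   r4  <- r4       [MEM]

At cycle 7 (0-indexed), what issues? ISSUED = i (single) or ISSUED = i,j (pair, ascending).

ISSUED = 10

c0: i0,i1 sll.ALU/blt.BR  dual
c1: i2,i3 st.MEM/and.ALU  dual
c2: i4 mulh.MUL  WAW r1
c3: i5 add.ALU  RAW r1
c4: i6 add.ALU  RAW r5
c5: i7,i8 add.ALU/st.MEM  dual
c6: i9 ld.MEM  no-port MEM/MEM
c7: i10 ld.MEM  no-port MEM/MEM
c8: i11 ld.MEM  tail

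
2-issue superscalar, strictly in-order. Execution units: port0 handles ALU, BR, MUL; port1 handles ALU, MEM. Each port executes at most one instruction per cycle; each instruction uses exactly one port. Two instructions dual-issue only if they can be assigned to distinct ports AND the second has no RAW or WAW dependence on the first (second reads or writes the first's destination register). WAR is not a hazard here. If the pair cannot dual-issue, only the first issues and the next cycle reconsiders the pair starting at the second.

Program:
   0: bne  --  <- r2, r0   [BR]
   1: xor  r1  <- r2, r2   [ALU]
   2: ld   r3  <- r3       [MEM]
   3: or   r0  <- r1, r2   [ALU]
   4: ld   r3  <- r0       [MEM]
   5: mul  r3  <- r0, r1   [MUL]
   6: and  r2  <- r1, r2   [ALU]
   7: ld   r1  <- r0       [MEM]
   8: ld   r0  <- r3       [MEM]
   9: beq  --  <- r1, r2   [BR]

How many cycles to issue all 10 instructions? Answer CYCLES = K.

c0: i0+i1 bne.BR;xor.ALU  dual
c1: i2+i3 ld.MEM;or.ALU  dual
c2: i4 ld.MEM  WAW r3
c3: i5+i6 mul.MUL;and.ALU  dual
c4: i7 ld.MEM  no-port MEM/MEM
c5: i8+i9 ld.MEM;beq.BR  dual

CYCLES = 6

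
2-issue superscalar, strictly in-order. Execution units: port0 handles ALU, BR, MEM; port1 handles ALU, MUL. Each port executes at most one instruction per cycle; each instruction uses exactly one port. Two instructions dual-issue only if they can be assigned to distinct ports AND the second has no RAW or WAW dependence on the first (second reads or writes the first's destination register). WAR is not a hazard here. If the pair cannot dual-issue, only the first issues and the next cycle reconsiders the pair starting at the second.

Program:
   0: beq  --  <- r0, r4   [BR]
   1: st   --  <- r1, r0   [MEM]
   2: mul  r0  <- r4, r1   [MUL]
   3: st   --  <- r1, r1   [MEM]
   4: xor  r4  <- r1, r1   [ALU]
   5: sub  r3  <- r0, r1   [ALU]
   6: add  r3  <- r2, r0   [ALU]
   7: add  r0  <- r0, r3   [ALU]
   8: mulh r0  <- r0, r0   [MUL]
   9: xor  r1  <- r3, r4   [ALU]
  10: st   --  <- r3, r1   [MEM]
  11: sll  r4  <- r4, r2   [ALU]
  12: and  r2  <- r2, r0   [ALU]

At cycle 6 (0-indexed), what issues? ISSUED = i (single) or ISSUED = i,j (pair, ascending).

0. beq.BR @i0  | no-port BR/MEM
1. st.MEM/mul.MUL @i1/i2  | 2-wide
2. st.MEM/xor.ALU @i3/i4  | 2-wide
3. sub.ALU @i5  | WAW r3
4. add.ALU @i6  | RAW r3
5. add.ALU @i7  | RAW+WAW r0
6. mulh.MUL/xor.ALU @i8/i9  | 2-wide
7. st.MEM/sll.ALU @i10/i11  | 2-wide
8. and.ALU @i12  | tail

ISSUED = 8,9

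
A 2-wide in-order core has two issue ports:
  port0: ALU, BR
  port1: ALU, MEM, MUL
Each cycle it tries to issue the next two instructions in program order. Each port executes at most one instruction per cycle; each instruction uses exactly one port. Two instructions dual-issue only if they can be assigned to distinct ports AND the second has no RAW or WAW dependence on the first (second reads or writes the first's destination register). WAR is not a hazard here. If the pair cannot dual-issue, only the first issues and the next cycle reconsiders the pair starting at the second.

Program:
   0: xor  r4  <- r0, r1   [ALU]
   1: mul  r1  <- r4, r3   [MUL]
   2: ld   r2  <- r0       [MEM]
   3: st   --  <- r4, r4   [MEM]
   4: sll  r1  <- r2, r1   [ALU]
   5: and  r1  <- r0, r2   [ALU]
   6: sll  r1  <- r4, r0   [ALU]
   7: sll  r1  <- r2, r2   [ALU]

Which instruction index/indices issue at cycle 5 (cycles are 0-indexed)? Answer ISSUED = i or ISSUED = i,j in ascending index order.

#0 head=0: xor i0 RAW r4
#1 head=1: mul i1 no-port MUL/MEM
#2 head=2: ld i2 no-port MEM/MEM
#3 head=3: st/sll i3+i4 dual
#4 head=5: and i5 WAW r1
#5 head=6: sll i6 WAW r1
#6 head=7: sll i7 tail

ISSUED = 6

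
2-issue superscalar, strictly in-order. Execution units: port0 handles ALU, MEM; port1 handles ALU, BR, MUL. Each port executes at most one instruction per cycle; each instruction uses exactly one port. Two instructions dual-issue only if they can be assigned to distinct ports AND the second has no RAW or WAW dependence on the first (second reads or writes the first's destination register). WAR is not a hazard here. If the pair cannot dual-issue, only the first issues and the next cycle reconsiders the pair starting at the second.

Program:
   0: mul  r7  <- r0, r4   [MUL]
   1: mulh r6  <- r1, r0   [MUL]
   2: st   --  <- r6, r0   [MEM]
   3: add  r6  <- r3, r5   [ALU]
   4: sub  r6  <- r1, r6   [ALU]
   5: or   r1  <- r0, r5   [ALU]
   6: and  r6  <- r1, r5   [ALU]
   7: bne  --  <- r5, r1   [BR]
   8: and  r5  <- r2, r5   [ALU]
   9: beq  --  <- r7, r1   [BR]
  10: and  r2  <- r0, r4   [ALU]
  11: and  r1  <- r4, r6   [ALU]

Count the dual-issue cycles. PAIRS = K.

PAIRS = 5

  cy0 -> i0 (mul) no-port MUL/MUL
  cy1 -> i1 (mulh) RAW r6
  cy2 -> i2+i3 (st+add) dual
  cy3 -> i4+i5 (sub+or) dual
  cy4 -> i6+i7 (and+bne) dual
  cy5 -> i8+i9 (and+beq) dual
  cy6 -> i10+i11 (and+and) dual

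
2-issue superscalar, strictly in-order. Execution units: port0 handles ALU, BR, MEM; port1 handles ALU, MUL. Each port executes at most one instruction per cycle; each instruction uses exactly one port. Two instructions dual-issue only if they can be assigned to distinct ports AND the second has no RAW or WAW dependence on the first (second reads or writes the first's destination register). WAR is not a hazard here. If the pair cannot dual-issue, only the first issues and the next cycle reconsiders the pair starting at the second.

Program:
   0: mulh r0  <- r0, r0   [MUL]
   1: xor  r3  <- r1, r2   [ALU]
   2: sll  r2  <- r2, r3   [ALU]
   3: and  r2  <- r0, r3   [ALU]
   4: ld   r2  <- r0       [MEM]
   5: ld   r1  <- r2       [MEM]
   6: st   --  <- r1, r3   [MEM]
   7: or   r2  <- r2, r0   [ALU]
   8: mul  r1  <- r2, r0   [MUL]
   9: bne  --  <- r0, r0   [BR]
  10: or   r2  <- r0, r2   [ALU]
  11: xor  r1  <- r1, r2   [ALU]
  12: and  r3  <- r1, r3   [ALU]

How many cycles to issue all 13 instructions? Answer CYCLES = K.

CYCLES = 10

[0] i0+i1  mulh/xor  -- dual
[1] i2  sll  -- WAW r2
[2] i3  and  -- WAW r2
[3] i4  ld  -- no-port MEM/MEM
[4] i5  ld  -- no-port MEM/MEM
[5] i6+i7  st/or  -- dual
[6] i8+i9  mul/bne  -- dual
[7] i10  or  -- RAW r2
[8] i11  xor  -- RAW r1
[9] i12  and  -- tail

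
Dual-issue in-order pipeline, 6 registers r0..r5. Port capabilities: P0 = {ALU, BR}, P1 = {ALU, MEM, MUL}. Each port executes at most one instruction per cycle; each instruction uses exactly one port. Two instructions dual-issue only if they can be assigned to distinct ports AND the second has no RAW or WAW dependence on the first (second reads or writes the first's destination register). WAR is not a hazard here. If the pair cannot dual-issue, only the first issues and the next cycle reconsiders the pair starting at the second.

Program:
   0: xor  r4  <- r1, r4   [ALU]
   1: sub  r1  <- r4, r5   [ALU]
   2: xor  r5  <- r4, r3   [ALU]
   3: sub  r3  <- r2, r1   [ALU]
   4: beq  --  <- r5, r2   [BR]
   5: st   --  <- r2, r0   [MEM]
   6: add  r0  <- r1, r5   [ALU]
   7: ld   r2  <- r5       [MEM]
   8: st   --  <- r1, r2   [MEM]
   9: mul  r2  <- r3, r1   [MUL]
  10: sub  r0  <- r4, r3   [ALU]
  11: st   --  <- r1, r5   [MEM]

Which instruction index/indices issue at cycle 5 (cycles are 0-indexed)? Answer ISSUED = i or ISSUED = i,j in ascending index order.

t=0 i0:xor.ALU ; RAW r4
t=1 i1+i2:sub.ALU+xor.ALU ; pair
t=2 i3+i4:sub.ALU+beq.BR ; pair
t=3 i5+i6:st.MEM+add.ALU ; pair
t=4 i7:ld.MEM ; no-port MEM/MEM
t=5 i8:st.MEM ; no-port MEM/MUL
t=6 i9+i10:mul.MUL+sub.ALU ; pair
t=7 i11:st.MEM ; tail

ISSUED = 8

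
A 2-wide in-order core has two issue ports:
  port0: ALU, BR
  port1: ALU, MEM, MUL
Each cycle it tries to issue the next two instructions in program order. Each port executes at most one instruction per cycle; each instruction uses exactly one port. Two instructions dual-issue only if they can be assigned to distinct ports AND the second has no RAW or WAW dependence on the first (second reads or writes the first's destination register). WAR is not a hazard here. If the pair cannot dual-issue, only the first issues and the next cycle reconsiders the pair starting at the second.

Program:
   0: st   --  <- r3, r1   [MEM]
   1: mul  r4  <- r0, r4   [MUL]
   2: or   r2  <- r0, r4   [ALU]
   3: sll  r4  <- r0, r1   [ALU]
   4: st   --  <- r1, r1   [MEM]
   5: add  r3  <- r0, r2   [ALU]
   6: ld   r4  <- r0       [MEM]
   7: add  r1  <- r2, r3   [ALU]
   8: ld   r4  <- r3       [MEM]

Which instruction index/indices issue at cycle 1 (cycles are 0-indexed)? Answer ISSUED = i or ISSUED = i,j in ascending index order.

ISSUED = 1

#0 head=0: st.MEM i0 no-port MEM/MUL
#1 head=1: mul.MUL i1 RAW r4
#2 head=2: or.ALU/sll.ALU i2+i3 pair
#3 head=4: st.MEM/add.ALU i4+i5 pair
#4 head=6: ld.MEM/add.ALU i6+i7 pair
#5 head=8: ld.MEM i8 tail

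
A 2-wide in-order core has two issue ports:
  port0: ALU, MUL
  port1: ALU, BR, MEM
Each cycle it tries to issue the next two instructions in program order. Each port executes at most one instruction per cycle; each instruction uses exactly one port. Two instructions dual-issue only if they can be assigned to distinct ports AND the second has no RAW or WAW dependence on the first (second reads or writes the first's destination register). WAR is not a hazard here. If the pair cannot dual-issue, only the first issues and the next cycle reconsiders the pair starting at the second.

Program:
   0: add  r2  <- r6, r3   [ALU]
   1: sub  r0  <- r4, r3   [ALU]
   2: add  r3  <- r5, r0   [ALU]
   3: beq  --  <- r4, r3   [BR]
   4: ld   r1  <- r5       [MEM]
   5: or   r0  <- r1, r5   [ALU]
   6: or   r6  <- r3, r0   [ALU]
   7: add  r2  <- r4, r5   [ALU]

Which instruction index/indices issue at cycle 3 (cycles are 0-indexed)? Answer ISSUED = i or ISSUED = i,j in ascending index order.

ISSUED = 4

c0: i0/i1 add sub  pair
c1: i2 add  RAW r3
c2: i3 beq  no-port BR/MEM
c3: i4 ld  RAW r1
c4: i5 or  RAW r0
c5: i6/i7 or add  pair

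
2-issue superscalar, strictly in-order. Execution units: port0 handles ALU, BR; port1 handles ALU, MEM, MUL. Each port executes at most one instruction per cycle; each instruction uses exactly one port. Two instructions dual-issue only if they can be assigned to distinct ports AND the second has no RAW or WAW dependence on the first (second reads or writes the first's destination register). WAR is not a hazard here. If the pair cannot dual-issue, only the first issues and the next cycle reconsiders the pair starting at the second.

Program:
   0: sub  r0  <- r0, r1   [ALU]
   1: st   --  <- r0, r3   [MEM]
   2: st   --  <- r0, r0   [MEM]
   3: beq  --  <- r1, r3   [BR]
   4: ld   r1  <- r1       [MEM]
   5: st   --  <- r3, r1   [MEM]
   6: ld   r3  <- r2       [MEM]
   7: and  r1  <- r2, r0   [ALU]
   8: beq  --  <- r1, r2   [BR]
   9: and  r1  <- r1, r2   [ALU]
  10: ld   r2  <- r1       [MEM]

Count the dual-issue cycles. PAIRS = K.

0. sub @i0  | RAW r0
1. st @i1  | no-port MEM/MEM
2. st;beq @i2&i3  | dual
3. ld @i4  | no-port MEM/MEM
4. st @i5  | no-port MEM/MEM
5. ld;and @i6&i7  | dual
6. beq;and @i8&i9  | dual
7. ld @i10  | tail

PAIRS = 3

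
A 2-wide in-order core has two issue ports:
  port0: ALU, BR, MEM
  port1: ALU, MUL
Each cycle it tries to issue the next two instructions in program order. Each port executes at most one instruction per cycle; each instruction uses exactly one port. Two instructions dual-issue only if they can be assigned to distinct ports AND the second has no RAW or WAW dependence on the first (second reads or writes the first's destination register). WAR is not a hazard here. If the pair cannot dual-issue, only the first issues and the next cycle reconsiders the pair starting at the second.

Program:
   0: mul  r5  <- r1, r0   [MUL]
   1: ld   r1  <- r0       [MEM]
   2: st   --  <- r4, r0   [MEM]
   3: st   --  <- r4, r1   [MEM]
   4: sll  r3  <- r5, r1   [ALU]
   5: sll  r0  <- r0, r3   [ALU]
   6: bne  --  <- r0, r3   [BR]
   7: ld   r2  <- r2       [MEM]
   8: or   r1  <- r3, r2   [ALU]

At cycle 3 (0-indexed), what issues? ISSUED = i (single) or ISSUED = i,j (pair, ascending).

ISSUED = 5

#0 head=0: mul ld i0+i1 pair
#1 head=2: st i2 no-port MEM/MEM
#2 head=3: st sll i3+i4 pair
#3 head=5: sll i5 RAW r0
#4 head=6: bne i6 no-port BR/MEM
#5 head=7: ld i7 RAW r2
#6 head=8: or i8 tail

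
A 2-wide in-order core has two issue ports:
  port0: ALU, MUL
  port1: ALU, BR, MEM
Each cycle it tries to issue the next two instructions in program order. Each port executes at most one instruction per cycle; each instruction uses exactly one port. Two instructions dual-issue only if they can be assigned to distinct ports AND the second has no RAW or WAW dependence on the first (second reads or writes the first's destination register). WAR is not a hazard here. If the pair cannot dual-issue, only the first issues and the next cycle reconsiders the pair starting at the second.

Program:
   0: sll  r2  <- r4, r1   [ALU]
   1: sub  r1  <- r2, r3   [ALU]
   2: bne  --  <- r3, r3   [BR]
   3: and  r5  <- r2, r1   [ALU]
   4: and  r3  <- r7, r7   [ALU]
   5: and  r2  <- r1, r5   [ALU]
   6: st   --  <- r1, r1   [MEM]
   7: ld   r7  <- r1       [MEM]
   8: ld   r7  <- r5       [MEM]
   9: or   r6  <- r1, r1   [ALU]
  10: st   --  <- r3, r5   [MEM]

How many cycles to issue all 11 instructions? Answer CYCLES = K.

CYCLES = 7

  cy0 -> i0 (sll) RAW r2
  cy1 -> i1,i2 (sub/bne) pair
  cy2 -> i3,i4 (and/and) pair
  cy3 -> i5,i6 (and/st) pair
  cy4 -> i7 (ld) no-port MEM/MEM
  cy5 -> i8,i9 (ld/or) pair
  cy6 -> i10 (st) tail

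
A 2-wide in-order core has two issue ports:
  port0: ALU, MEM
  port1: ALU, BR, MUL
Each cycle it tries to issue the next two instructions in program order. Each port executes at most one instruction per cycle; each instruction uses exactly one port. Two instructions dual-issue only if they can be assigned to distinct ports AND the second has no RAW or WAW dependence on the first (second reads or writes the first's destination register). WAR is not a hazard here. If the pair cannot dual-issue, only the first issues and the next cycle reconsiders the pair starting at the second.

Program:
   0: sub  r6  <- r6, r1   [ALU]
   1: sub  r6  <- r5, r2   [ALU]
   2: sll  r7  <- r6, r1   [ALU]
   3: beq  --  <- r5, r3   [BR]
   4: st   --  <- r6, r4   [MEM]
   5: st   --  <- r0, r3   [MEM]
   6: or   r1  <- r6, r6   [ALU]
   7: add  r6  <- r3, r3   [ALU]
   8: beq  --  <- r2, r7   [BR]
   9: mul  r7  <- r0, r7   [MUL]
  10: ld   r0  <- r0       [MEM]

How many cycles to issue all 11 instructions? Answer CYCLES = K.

[0] i0  sub  -- WAW r6
[1] i1  sub  -- RAW r6
[2] i2+i3  sll/beq  -- 2-wide
[3] i4  st  -- no-port MEM/MEM
[4] i5+i6  st/or  -- 2-wide
[5] i7+i8  add/beq  -- 2-wide
[6] i9+i10  mul/ld  -- 2-wide

CYCLES = 7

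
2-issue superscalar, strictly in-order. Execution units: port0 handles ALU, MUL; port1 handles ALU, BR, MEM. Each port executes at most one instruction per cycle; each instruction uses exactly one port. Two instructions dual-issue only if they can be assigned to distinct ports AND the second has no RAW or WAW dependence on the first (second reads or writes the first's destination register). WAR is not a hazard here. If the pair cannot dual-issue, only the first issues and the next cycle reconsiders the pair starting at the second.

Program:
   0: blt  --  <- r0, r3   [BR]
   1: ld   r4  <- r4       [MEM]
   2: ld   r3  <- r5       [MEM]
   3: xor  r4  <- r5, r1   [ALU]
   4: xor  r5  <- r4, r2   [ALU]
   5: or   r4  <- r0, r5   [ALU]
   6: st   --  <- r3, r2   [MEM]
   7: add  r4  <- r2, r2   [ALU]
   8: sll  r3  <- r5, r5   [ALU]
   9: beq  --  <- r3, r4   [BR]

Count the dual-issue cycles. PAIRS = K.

c0: i0 blt  no-port BR/MEM
c1: i1 ld  no-port MEM/MEM
c2: i2&i3 ld;xor  2-wide
c3: i4 xor  RAW r5
c4: i5&i6 or;st  2-wide
c5: i7&i8 add;sll  2-wide
c6: i9 beq  tail

PAIRS = 3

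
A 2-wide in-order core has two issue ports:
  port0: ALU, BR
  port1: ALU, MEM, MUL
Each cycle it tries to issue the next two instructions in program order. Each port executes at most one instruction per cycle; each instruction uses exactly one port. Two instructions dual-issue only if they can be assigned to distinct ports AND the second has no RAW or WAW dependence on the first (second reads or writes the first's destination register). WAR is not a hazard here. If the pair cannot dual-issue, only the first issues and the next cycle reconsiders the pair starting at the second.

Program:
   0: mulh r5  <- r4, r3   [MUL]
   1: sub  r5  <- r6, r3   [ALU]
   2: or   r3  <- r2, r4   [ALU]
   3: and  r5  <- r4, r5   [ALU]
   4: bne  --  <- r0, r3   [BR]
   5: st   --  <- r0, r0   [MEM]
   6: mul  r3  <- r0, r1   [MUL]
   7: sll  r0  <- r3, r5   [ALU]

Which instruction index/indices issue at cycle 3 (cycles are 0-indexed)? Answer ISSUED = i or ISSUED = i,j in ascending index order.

t=0 i0:mulh ; WAW r5
t=1 i1&i2:sub/or ; 2-wide
t=2 i3&i4:and/bne ; 2-wide
t=3 i5:st ; no-port MEM/MUL
t=4 i6:mul ; RAW r3
t=5 i7:sll ; tail

ISSUED = 5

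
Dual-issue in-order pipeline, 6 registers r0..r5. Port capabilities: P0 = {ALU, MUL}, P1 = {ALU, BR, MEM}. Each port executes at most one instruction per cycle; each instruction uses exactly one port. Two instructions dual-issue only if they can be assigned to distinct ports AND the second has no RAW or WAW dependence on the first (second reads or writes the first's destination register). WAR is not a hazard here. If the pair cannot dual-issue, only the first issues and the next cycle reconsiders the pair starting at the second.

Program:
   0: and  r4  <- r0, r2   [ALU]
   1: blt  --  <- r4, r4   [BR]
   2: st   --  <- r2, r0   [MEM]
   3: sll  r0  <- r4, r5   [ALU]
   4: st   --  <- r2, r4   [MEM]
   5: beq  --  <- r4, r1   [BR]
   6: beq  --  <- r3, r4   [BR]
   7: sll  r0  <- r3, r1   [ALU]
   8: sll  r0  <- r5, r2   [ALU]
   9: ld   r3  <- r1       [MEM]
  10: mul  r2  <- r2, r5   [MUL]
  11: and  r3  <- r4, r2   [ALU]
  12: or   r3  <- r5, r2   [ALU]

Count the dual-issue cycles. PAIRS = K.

PAIRS = 3

0. and @i0  | RAW r4
1. blt @i1  | no-port BR/MEM
2. st sll @i2,i3  | dual
3. st @i4  | no-port MEM/BR
4. beq @i5  | no-port BR/BR
5. beq sll @i6,i7  | dual
6. sll ld @i8,i9  | dual
7. mul @i10  | RAW r2
8. and @i11  | WAW r3
9. or @i12  | tail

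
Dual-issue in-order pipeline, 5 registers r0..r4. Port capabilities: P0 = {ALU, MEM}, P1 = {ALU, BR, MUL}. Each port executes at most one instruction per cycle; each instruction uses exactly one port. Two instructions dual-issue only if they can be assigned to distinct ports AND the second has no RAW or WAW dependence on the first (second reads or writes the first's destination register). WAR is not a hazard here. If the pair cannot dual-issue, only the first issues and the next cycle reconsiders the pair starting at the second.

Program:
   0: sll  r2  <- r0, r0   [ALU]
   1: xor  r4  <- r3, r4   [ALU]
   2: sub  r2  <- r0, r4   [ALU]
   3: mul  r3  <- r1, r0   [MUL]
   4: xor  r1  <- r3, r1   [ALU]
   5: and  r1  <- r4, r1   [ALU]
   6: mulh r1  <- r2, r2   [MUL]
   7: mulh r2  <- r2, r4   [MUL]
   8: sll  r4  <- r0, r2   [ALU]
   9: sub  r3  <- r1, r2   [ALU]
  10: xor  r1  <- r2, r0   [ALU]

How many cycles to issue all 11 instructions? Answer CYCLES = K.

c0: i0+i1 sll.ALU xor.ALU  dual
c1: i2+i3 sub.ALU mul.MUL  dual
c2: i4 xor.ALU  RAW+WAW r1
c3: i5 and.ALU  WAW r1
c4: i6 mulh.MUL  no-port MUL/MUL
c5: i7 mulh.MUL  RAW r2
c6: i8+i9 sll.ALU sub.ALU  dual
c7: i10 xor.ALU  tail

CYCLES = 8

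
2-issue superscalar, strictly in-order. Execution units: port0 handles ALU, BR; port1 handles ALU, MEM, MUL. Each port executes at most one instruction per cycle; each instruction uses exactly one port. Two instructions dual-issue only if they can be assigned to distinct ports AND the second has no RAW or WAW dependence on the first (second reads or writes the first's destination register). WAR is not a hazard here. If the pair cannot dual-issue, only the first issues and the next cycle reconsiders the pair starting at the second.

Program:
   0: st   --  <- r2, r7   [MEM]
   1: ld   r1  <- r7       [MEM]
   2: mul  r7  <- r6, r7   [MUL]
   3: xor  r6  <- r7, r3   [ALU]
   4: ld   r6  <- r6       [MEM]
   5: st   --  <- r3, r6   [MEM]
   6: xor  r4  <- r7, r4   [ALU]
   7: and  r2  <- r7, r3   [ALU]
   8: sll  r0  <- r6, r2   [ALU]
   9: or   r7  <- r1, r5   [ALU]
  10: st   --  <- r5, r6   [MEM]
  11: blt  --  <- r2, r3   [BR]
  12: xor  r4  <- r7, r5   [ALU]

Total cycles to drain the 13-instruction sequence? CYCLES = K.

0. st @i0  | no-port MEM/MEM
1. ld @i1  | no-port MEM/MUL
2. mul @i2  | RAW r7
3. xor @i3  | RAW+WAW r6
4. ld @i4  | no-port MEM/MEM
5. st xor @i5+i6  | pair
6. and @i7  | RAW r2
7. sll or @i8+i9  | pair
8. st blt @i10+i11  | pair
9. xor @i12  | tail

CYCLES = 10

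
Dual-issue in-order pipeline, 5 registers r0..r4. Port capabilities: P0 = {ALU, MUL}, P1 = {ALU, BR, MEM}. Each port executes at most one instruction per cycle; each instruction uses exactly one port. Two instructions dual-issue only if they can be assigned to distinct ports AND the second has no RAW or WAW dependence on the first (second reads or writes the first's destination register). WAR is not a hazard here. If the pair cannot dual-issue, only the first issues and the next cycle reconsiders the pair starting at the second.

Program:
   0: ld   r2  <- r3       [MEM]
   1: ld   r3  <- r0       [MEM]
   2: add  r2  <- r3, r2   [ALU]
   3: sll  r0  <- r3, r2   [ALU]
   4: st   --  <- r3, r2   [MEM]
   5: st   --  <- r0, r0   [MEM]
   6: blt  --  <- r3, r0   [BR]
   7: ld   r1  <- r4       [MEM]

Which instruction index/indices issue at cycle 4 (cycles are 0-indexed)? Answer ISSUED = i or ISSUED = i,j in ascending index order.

ISSUED = 5

0. ld.MEM @i0  | no-port MEM/MEM
1. ld.MEM @i1  | RAW r3
2. add.ALU @i2  | RAW r2
3. sll.ALU+st.MEM @i3/i4  | pair
4. st.MEM @i5  | no-port MEM/BR
5. blt.BR @i6  | no-port BR/MEM
6. ld.MEM @i7  | tail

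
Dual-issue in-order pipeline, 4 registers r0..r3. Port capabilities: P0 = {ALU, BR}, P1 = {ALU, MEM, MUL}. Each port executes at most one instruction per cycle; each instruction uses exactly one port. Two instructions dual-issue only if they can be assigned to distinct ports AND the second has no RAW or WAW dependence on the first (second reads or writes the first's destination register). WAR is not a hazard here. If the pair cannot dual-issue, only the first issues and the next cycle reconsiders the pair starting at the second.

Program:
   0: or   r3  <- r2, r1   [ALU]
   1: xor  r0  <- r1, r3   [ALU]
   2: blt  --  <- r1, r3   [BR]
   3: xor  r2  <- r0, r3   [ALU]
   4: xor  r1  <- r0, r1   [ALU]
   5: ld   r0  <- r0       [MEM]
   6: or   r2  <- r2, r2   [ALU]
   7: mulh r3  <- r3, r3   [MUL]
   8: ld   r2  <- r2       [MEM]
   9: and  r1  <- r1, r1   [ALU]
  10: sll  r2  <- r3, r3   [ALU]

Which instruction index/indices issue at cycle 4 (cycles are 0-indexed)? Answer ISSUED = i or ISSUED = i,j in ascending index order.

  cy0 -> i0 (or.ALU) RAW r3
  cy1 -> i1,i2 (xor.ALU;blt.BR) dual
  cy2 -> i3,i4 (xor.ALU;xor.ALU) dual
  cy3 -> i5,i6 (ld.MEM;or.ALU) dual
  cy4 -> i7 (mulh.MUL) no-port MUL/MEM
  cy5 -> i8,i9 (ld.MEM;and.ALU) dual
  cy6 -> i10 (sll.ALU) tail

ISSUED = 7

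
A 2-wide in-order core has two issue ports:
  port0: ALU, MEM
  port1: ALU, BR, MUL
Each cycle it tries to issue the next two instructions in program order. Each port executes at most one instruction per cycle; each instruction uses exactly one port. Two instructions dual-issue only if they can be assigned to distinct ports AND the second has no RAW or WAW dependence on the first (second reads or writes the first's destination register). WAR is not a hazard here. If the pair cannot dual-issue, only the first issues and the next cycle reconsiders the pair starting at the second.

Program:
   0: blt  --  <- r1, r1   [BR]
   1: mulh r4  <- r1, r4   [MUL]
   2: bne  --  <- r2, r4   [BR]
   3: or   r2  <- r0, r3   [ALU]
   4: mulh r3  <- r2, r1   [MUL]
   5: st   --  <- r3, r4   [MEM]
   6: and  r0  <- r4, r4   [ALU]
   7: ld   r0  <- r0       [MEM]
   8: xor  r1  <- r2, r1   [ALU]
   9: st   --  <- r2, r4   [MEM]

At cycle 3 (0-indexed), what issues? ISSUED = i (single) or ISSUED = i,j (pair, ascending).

  cy0 -> i0 (blt.BR) no-port BR/MUL
  cy1 -> i1 (mulh.MUL) no-port MUL/BR
  cy2 -> i2,i3 (bne.BR/or.ALU) pair
  cy3 -> i4 (mulh.MUL) RAW r3
  cy4 -> i5,i6 (st.MEM/and.ALU) pair
  cy5 -> i7,i8 (ld.MEM/xor.ALU) pair
  cy6 -> i9 (st.MEM) tail

ISSUED = 4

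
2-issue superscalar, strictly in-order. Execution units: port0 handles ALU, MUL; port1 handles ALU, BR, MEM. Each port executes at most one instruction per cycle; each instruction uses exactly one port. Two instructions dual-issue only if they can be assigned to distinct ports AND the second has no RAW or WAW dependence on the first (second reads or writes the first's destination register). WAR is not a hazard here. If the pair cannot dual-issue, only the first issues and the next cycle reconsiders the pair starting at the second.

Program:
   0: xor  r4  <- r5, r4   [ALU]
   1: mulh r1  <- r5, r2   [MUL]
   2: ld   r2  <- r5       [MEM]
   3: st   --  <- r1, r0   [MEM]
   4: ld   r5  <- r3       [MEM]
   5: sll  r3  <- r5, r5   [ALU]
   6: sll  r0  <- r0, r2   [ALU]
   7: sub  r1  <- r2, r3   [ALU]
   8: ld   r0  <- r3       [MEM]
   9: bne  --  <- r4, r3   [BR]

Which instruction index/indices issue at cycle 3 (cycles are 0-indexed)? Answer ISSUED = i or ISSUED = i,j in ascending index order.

ISSUED = 4

[0] i0,i1  xor;mulh  -- pair
[1] i2  ld  -- no-port MEM/MEM
[2] i3  st  -- no-port MEM/MEM
[3] i4  ld  -- RAW r5
[4] i5,i6  sll;sll  -- pair
[5] i7,i8  sub;ld  -- pair
[6] i9  bne  -- tail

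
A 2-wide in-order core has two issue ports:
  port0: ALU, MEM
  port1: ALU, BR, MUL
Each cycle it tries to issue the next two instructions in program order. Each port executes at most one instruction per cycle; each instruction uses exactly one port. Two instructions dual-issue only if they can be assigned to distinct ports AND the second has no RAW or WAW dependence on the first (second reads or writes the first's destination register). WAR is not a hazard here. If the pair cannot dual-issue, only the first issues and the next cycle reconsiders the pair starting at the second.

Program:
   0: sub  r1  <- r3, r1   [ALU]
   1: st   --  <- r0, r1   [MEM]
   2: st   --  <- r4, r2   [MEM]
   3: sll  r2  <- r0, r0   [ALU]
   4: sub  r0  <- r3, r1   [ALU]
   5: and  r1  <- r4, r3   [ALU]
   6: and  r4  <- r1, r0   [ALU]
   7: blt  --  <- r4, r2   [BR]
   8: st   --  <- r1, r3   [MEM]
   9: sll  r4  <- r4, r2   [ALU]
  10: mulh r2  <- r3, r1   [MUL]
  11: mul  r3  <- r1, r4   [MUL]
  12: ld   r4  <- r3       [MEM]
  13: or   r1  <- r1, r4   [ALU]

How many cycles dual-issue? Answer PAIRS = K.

t=0 i0:sub.ALU ; RAW r1
t=1 i1:st.MEM ; no-port MEM/MEM
t=2 i2+i3:st.MEM;sll.ALU ; pair
t=3 i4+i5:sub.ALU;and.ALU ; pair
t=4 i6:and.ALU ; RAW r4
t=5 i7+i8:blt.BR;st.MEM ; pair
t=6 i9+i10:sll.ALU;mulh.MUL ; pair
t=7 i11:mul.MUL ; RAW r3
t=8 i12:ld.MEM ; RAW r4
t=9 i13:or.ALU ; tail

PAIRS = 4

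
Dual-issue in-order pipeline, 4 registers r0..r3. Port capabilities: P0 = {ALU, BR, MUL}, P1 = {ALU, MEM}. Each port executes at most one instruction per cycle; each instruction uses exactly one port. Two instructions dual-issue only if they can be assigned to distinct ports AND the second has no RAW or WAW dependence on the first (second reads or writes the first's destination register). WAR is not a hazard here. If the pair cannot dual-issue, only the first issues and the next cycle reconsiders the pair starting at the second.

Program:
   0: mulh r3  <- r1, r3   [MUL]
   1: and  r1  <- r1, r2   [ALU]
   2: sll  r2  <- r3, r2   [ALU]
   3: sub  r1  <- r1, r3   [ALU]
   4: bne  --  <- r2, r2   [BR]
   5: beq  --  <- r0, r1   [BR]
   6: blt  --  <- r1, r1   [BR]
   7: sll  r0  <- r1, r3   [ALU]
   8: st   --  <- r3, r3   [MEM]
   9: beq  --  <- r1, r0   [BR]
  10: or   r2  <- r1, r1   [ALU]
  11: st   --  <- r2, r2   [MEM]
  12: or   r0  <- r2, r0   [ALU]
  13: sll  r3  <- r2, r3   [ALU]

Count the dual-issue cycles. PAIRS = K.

0. mulh.MUL;and.ALU @i0,i1  | dual
1. sll.ALU;sub.ALU @i2,i3  | dual
2. bne.BR @i4  | no-port BR/BR
3. beq.BR @i5  | no-port BR/BR
4. blt.BR;sll.ALU @i6,i7  | dual
5. st.MEM;beq.BR @i8,i9  | dual
6. or.ALU @i10  | RAW r2
7. st.MEM;or.ALU @i11,i12  | dual
8. sll.ALU @i13  | tail

PAIRS = 5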